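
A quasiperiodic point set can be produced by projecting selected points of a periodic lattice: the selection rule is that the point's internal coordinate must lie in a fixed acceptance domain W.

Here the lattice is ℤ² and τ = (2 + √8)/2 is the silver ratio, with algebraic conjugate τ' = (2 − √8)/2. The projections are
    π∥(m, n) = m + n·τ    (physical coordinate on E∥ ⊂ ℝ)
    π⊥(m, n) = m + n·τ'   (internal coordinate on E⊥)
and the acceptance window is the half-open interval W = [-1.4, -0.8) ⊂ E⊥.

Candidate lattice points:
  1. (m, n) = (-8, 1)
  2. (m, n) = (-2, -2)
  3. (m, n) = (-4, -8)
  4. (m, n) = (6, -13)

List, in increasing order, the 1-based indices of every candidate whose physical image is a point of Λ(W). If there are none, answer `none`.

Numerically τ ≈ 2.4142 and τ' = −1/τ ≈ -0.4142.
#1 (-8,1): internal coord -8 + (1)·τ' = -8.4142; -8.4142 ∉ [-1.4, -0.8) → out
#2 (-2,-2): internal coord -2 + (-2)·τ' = -1.1716; -1.1716 ∈ [-1.4, -0.8) → IN Λ
#3 (-4,-8): internal coord -4 + (-8)·τ' = -0.6863; -0.6863 ∉ [-1.4, -0.8) → out
#4 (6,-13): internal coord 6 + (-13)·τ' = +11.3848; +11.3848 ∉ [-1.4, -0.8) → out

2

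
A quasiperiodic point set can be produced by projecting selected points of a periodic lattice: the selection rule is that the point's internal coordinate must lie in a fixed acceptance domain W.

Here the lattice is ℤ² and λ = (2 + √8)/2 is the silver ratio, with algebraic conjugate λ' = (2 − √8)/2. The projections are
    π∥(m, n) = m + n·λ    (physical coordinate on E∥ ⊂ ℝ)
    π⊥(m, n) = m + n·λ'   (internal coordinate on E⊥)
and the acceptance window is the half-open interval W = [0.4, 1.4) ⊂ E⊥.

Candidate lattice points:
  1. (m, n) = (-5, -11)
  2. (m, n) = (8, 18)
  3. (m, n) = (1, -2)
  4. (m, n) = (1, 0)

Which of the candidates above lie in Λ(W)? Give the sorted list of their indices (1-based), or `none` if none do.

2, 4

λ' = (2−√8)/2 ≈ -0.414214.
[1] lift (-5,-11): star map gives -0.443651; window check 0.4 ≤ -0.443651 < 1.4 is false → out
[2] lift (8,18): star map gives 0.544156; window check 0.4 ≤ 0.544156 < 1.4 is true → IN Λ
[3] lift (1,-2): star map gives 1.828427; window check 0.4 ≤ 1.828427 < 1.4 is false → out
[4] lift (1,0): star map gives 1.000000; window check 0.4 ≤ 1.000000 < 1.4 is true → IN Λ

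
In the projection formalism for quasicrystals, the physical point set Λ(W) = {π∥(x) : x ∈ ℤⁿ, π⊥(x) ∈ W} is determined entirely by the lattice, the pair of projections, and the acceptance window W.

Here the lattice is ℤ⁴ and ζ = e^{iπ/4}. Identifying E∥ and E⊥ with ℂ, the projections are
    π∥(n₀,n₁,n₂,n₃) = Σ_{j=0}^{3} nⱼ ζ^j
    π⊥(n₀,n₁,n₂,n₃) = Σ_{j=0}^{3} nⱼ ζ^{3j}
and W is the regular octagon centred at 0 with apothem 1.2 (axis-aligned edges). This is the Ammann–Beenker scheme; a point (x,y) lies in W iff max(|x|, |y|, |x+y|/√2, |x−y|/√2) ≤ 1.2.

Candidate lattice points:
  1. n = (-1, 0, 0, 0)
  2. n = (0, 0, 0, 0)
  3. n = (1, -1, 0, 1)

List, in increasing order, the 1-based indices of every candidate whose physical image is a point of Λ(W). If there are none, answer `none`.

1, 2

With ζ = e^{iπ/4} the internal vectors are ζ^0,ζ^3,ζ^6,ζ^9.
candidate 1: n = (-1, 0, 0, 0) → π⊥ ≈ (-1.0000, +0.0000); max(|x|,|y|,|x±y|/√2) = 1.0000 ≤ 1.2 ⇒ ∈ W
candidate 2: n = (0, 0, 0, 0) → π⊥ ≈ (+0.0000, +0.0000); max(|x|,|y|,|x±y|/√2) = 0.0000 ≤ 1.2 ⇒ ∈ W
candidate 3: n = (1, -1, 0, 1) → π⊥ ≈ (+2.4142, +0.0000); max(|x|,|y|,|x±y|/√2) = 2.4142 > 1.2 ⇒ ∉ W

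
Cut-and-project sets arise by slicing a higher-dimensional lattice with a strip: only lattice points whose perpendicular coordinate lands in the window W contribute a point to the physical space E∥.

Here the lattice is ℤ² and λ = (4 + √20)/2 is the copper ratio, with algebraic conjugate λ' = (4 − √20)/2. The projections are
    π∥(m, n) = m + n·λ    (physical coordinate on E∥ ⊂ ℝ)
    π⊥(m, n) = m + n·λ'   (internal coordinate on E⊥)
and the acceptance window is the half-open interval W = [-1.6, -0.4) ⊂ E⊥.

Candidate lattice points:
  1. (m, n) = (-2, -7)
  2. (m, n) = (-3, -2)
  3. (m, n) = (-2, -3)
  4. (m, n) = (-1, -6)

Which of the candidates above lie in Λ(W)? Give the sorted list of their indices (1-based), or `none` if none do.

Numerically λ ≈ 4.2361 and λ' = −1/λ ≈ -0.2361.
#1 (-2,-7): internal coord -2 + (-7)·λ' = -0.3475; -0.3475 ∉ [-1.6, -0.4) → out
#2 (-3,-2): internal coord -3 + (-2)·λ' = -2.5279; -2.5279 ∉ [-1.6, -0.4) → out
#3 (-2,-3): internal coord -2 + (-3)·λ' = -1.2918; -1.2918 ∈ [-1.6, -0.4) → IN Λ
#4 (-1,-6): internal coord -1 + (-6)·λ' = +0.4164; +0.4164 ∉ [-1.6, -0.4) → out

3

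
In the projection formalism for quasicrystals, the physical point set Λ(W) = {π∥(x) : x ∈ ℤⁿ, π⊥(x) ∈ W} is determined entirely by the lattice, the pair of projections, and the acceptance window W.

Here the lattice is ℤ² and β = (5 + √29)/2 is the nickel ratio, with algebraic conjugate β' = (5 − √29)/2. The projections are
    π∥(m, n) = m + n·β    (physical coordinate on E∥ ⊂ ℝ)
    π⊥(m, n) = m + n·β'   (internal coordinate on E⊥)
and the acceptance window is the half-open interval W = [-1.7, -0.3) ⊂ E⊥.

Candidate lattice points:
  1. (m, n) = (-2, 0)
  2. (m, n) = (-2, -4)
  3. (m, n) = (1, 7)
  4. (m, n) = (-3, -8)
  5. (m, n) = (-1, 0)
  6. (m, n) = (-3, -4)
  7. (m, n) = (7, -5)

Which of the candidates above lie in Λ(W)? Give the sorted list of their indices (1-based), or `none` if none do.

2, 3, 4, 5

Compute β' = (5−√29)/2 = -0.192582, so π⊥(m,n) = m -0.192582·n.
#1 (-2,0): internal coord -2 + (0)·β' = -2.000000; -2.000000 ∉ [-1.7, -0.3) → out
#2 (-2,-4): internal coord -2 + (-4)·β' = -1.229670; -1.229670 ∈ [-1.7, -0.3) → IN Λ
#3 (1,7): internal coord 1 + (7)·β' = -0.348077; -0.348077 ∈ [-1.7, -0.3) → IN Λ
#4 (-3,-8): internal coord -3 + (-8)·β' = -1.459341; -1.459341 ∈ [-1.7, -0.3) → IN Λ
#5 (-1,0): internal coord -1 + (0)·β' = -1.000000; -1.000000 ∈ [-1.7, -0.3) → IN Λ
#6 (-3,-4): internal coord -3 + (-4)·β' = -2.229670; -2.229670 ∉ [-1.7, -0.3) → out
#7 (7,-5): internal coord 7 + (-5)·β' = +7.962912; +7.962912 ∉ [-1.7, -0.3) → out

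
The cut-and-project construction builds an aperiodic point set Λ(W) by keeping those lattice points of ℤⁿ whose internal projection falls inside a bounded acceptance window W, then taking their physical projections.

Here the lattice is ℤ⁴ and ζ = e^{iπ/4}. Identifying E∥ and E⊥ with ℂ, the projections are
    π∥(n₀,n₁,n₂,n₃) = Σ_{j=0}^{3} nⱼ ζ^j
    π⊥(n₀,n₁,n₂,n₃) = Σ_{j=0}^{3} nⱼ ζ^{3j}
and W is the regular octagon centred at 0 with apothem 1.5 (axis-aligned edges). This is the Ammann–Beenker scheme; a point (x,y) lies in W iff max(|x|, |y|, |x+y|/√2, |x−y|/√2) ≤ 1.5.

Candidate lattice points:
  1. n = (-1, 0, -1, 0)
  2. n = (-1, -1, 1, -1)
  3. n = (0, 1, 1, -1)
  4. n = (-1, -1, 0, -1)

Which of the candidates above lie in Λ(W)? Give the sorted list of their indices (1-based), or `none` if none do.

π⊥(n) = n₀ + n₁ζ³ + n₂ζ⁶ + n₃ζ⁹ where ζ = e^{iπ/4}.
#1 (-1, 0, -1, 0): internal (-1.00000, 1.00000); octagon support 1.41421 vs apothem 1.5 → ∈ W
#2 (-1, -1, 1, -1): internal (-1.00000, -2.41421); octagon support 2.41421 vs apothem 1.5 → ∉ W
#3 (0, 1, 1, -1): internal (-1.41421, -1.00000); octagon support 1.70711 vs apothem 1.5 → ∉ W
#4 (-1, -1, 0, -1): internal (-1.00000, -1.41421); octagon support 1.70711 vs apothem 1.5 → ∉ W

1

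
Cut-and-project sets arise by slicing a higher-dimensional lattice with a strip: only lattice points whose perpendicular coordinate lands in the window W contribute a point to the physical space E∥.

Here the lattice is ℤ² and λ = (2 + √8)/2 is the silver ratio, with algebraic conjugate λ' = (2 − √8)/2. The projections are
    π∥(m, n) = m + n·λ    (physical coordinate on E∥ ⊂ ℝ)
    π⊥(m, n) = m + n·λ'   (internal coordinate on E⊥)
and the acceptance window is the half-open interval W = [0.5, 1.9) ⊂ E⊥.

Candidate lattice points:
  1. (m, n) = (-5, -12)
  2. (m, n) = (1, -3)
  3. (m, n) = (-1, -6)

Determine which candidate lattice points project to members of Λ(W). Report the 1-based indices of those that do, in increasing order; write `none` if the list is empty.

Compute λ' = (2−√8)/2 = -0.4142, so π⊥(m,n) = m -0.4142·n.
[1] lift (-5,-12): star map gives -0.0294; window check 0.5 ≤ -0.0294 < 1.9 is false → out
[2] lift (1,-3): star map gives 2.2426; window check 0.5 ≤ 2.2426 < 1.9 is false → out
[3] lift (-1,-6): star map gives 1.4853; window check 0.5 ≤ 1.4853 < 1.9 is true → IN Λ

3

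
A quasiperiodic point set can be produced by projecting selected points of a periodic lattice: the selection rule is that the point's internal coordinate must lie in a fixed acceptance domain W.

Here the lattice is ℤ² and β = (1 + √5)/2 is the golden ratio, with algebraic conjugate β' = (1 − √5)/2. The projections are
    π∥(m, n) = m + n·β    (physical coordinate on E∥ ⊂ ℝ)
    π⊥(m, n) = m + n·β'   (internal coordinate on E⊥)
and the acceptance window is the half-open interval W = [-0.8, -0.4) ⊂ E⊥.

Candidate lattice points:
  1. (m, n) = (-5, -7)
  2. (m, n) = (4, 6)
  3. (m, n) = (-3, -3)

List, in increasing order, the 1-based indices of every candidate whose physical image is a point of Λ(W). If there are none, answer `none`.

Compute β' = (1−√5)/2 = -0.61803, so π⊥(m,n) = m -0.61803·n.
candidate 1: (m,n)=(-5,-7) → π∥ = -5-7·β ≈ -16.32624, π⊥ = -5-7·β' ≈ -0.67376 ∈ [-0.8, -0.4) ⇒ IN Λ
candidate 2: (m,n)=(4,6) → π∥ = 4+6·β ≈ 13.70820, π⊥ = 4+6·β' ≈ 0.29180 ∉ [-0.8, -0.4) ⇒ out
candidate 3: (m,n)=(-3,-3) → π∥ = -3-3·β ≈ -7.85410, π⊥ = -3-3·β' ≈ -1.14590 ∉ [-0.8, -0.4) ⇒ out

1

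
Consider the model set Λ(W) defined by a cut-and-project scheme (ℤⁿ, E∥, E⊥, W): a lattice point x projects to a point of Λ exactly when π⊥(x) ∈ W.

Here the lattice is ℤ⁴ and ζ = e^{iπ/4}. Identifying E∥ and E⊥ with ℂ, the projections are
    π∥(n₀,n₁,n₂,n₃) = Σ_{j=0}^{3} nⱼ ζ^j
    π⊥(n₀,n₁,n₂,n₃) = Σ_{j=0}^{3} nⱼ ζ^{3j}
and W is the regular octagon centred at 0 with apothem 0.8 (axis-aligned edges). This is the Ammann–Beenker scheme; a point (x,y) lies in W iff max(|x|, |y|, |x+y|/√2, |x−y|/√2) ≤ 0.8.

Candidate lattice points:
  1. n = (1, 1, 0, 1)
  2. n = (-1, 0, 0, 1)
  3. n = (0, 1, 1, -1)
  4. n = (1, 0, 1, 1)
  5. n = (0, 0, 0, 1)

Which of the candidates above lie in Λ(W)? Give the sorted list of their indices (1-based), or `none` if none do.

With ζ = e^{iπ/4} the internal vectors are ζ^0,ζ^3,ζ^6,ζ^9.
candidate 1: n = (1, 1, 0, 1) → π⊥ ≈ (+1.0000, +1.4142); max(|x|,|y|,|x±y|/√2) = 1.7071 > 0.8 ⇒ ∉ W
candidate 2: n = (-1, 0, 0, 1) → π⊥ ≈ (-0.2929, +0.7071); max(|x|,|y|,|x±y|/√2) = 0.7071 ≤ 0.8 ⇒ ∈ W
candidate 3: n = (0, 1, 1, -1) → π⊥ ≈ (-1.4142, -1.0000); max(|x|,|y|,|x±y|/√2) = 1.7071 > 0.8 ⇒ ∉ W
candidate 4: n = (1, 0, 1, 1) → π⊥ ≈ (+1.7071, -0.2929); max(|x|,|y|,|x±y|/√2) = 1.7071 > 0.8 ⇒ ∉ W
candidate 5: n = (0, 0, 0, 1) → π⊥ ≈ (+0.7071, +0.7071); max(|x|,|y|,|x±y|/√2) = 1.0000 > 0.8 ⇒ ∉ W

2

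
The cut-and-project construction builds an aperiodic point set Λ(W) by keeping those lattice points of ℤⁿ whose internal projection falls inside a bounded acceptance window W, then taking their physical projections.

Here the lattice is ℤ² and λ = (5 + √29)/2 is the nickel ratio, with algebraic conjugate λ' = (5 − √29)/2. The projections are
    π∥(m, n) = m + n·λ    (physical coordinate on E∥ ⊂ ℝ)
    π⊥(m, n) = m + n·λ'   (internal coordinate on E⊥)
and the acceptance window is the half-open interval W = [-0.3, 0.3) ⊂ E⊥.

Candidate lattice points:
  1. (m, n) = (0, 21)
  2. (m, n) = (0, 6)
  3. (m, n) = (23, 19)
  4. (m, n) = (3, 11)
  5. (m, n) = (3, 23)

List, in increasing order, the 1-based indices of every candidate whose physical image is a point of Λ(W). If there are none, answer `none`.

Numerically λ ≈ 5.192582 and λ' = −1/λ ≈ -0.192582.
#1 (0,21): internal coord 0 + (21)·λ' = -4.044230; -4.044230 ∉ [-0.3, 0.3) → out
#2 (0,6): internal coord 0 + (6)·λ' = -1.155494; -1.155494 ∉ [-0.3, 0.3) → out
#3 (23,19): internal coord 23 + (19)·λ' = +19.340934; +19.340934 ∉ [-0.3, 0.3) → out
#4 (3,11): internal coord 3 + (11)·λ' = +0.881594; +0.881594 ∉ [-0.3, 0.3) → out
#5 (3,23): internal coord 3 + (23)·λ' = -1.429395; -1.429395 ∉ [-0.3, 0.3) → out

none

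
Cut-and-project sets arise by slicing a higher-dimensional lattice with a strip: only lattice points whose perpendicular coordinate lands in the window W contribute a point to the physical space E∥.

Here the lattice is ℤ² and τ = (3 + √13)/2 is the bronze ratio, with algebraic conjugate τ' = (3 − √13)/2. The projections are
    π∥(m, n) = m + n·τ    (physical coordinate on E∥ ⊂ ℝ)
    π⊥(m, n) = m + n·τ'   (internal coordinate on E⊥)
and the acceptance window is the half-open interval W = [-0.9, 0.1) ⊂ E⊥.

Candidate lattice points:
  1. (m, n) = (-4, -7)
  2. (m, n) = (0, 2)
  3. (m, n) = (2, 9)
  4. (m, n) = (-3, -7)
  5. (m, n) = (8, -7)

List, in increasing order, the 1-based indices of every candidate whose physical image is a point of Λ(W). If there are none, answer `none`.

2, 3, 4

τ' = (3−√13)/2 ≈ -0.302776.
[1] lift (-4,-7): star map gives -1.880571; window check -0.9 ≤ -1.880571 < 0.1 is false → out
[2] lift (0,2): star map gives -0.605551; window check -0.9 ≤ -0.605551 < 0.1 is true → IN Λ
[3] lift (2,9): star map gives -0.724981; window check -0.9 ≤ -0.724981 < 0.1 is true → IN Λ
[4] lift (-3,-7): star map gives -0.880571; window check -0.9 ≤ -0.880571 < 0.1 is true → IN Λ
[5] lift (8,-7): star map gives 10.119429; window check -0.9 ≤ 10.119429 < 0.1 is false → out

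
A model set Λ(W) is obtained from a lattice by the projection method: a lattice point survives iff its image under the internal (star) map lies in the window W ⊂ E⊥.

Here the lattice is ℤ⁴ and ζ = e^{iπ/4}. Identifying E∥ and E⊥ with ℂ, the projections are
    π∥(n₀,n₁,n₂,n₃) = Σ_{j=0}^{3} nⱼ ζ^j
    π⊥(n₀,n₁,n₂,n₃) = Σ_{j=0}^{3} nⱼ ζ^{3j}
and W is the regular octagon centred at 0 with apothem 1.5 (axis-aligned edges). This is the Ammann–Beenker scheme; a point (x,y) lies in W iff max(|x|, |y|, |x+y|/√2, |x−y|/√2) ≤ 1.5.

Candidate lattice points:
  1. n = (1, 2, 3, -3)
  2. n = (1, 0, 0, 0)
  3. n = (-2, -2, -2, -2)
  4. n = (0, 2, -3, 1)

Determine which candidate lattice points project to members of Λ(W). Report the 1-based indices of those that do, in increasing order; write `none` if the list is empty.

2

With ζ = e^{iπ/4} the internal vectors are ζ^0,ζ^3,ζ^6,ζ^9.
#1 (1, 2, 3, -3): internal (-2.53553, -3.70711); octagon support 4.41421 vs apothem 1.5 → ∉ W
#2 (1, 0, 0, 0): internal (1.00000, 0.00000); octagon support 1.00000 vs apothem 1.5 → ∈ W
#3 (-2, -2, -2, -2): internal (-2.00000, -0.82843); octagon support 2.00000 vs apothem 1.5 → ∉ W
#4 (0, 2, -3, 1): internal (-0.70711, 5.12132); octagon support 5.12132 vs apothem 1.5 → ∉ W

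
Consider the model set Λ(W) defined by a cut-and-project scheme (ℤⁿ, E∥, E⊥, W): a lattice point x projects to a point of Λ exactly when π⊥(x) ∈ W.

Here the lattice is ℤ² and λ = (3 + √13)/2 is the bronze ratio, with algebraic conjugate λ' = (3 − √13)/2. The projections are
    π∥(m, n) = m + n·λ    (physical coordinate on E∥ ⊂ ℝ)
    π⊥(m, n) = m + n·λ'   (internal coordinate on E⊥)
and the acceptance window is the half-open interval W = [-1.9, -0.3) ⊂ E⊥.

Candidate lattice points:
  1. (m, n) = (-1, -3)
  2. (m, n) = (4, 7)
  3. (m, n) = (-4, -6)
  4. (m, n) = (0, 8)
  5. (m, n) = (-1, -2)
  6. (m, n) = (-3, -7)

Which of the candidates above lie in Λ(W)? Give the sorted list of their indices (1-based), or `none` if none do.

5, 6

Numerically λ ≈ 3.30278 and λ' = −1/λ ≈ -0.30278.
[1] lift (-1,-3): star map gives -0.09167; window check -1.9 ≤ -0.09167 < -0.3 is false → out
[2] lift (4,7): star map gives 1.88057; window check -1.9 ≤ 1.88057 < -0.3 is false → out
[3] lift (-4,-6): star map gives -2.18335; window check -1.9 ≤ -2.18335 < -0.3 is false → out
[4] lift (0,8): star map gives -2.42221; window check -1.9 ≤ -2.42221 < -0.3 is false → out
[5] lift (-1,-2): star map gives -0.39445; window check -1.9 ≤ -0.39445 < -0.3 is true → IN Λ
[6] lift (-3,-7): star map gives -0.88057; window check -1.9 ≤ -0.88057 < -0.3 is true → IN Λ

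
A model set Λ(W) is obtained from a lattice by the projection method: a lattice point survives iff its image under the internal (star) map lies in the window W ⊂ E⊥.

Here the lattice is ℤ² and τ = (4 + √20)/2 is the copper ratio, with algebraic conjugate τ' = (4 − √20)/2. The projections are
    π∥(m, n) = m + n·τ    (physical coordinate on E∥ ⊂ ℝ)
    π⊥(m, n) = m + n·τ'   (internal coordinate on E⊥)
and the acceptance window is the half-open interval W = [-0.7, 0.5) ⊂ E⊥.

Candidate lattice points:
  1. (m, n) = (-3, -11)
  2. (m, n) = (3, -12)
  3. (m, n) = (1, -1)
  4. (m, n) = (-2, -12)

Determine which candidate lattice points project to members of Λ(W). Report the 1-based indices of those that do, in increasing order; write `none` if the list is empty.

1

Numerically τ ≈ 4.236068 and τ' = −1/τ ≈ -0.236068.
[1] lift (-3,-11): star map gives -0.403252; window check -0.7 ≤ -0.403252 < 0.5 is true → IN Λ
[2] lift (3,-12): star map gives 5.832816; window check -0.7 ≤ 5.832816 < 0.5 is false → out
[3] lift (1,-1): star map gives 1.236068; window check -0.7 ≤ 1.236068 < 0.5 is false → out
[4] lift (-2,-12): star map gives 0.832816; window check -0.7 ≤ 0.832816 < 0.5 is false → out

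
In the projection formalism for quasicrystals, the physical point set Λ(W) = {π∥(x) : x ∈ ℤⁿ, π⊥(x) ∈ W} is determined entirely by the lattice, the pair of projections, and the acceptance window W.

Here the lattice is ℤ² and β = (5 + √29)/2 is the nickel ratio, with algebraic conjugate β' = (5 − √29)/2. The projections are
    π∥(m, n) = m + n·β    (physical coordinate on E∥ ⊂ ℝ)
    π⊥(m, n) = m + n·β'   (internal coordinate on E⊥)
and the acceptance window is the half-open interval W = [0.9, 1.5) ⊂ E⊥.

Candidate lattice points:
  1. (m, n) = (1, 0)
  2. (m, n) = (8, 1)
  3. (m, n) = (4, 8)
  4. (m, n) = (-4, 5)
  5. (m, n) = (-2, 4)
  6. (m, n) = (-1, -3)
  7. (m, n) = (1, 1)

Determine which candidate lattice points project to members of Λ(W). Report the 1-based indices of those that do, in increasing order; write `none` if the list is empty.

1

β' = (5−√29)/2 ≈ -0.192582.
candidate 1: (m,n)=(1,0) → π∥ = 1+0·β ≈ 1.000000, π⊥ = 1+0·β' ≈ 1.000000 ∈ [0.9, 1.5) ⇒ IN Λ
candidate 2: (m,n)=(8,1) → π∥ = 8+1·β ≈ 13.192582, π⊥ = 8+1·β' ≈ 7.807418 ∉ [0.9, 1.5) ⇒ out
candidate 3: (m,n)=(4,8) → π∥ = 4+8·β ≈ 45.540659, π⊥ = 4+8·β' ≈ 2.459341 ∉ [0.9, 1.5) ⇒ out
candidate 4: (m,n)=(-4,5) → π∥ = -4+5·β ≈ 21.962912, π⊥ = -4+5·β' ≈ -4.962912 ∉ [0.9, 1.5) ⇒ out
candidate 5: (m,n)=(-2,4) → π∥ = -2+4·β ≈ 18.770330, π⊥ = -2+4·β' ≈ -2.770330 ∉ [0.9, 1.5) ⇒ out
candidate 6: (m,n)=(-1,-3) → π∥ = -1-3·β ≈ -16.577747, π⊥ = -1-3·β' ≈ -0.422253 ∉ [0.9, 1.5) ⇒ out
candidate 7: (m,n)=(1,1) → π∥ = 1+1·β ≈ 6.192582, π⊥ = 1+1·β' ≈ 0.807418 ∉ [0.9, 1.5) ⇒ out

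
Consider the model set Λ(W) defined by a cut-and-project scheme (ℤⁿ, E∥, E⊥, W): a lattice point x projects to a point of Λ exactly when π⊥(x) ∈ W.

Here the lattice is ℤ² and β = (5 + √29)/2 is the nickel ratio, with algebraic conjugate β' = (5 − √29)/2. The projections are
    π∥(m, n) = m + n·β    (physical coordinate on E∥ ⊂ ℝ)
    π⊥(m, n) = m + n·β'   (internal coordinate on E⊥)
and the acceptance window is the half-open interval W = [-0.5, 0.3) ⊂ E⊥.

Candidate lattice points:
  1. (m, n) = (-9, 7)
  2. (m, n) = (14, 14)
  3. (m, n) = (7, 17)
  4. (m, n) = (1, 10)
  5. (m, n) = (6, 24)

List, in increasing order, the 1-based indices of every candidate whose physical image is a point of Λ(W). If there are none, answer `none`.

Compute β' = (5−√29)/2 = -0.1926, so π⊥(m,n) = m -0.1926·n.
candidate 1: (m,n)=(-9,7) → π∥ = -9+7·β ≈ 27.3481, π⊥ = -9+7·β' ≈ -10.3481 ∉ [-0.5, 0.3) ⇒ out
candidate 2: (m,n)=(14,14) → π∥ = 14+14·β ≈ 86.6962, π⊥ = 14+14·β' ≈ 11.3038 ∉ [-0.5, 0.3) ⇒ out
candidate 3: (m,n)=(7,17) → π∥ = 7+17·β ≈ 95.2739, π⊥ = 7+17·β' ≈ 3.7261 ∉ [-0.5, 0.3) ⇒ out
candidate 4: (m,n)=(1,10) → π∥ = 1+10·β ≈ 52.9258, π⊥ = 1+10·β' ≈ -0.9258 ∉ [-0.5, 0.3) ⇒ out
candidate 5: (m,n)=(6,24) → π∥ = 6+24·β ≈ 130.6220, π⊥ = 6+24·β' ≈ 1.3780 ∉ [-0.5, 0.3) ⇒ out

none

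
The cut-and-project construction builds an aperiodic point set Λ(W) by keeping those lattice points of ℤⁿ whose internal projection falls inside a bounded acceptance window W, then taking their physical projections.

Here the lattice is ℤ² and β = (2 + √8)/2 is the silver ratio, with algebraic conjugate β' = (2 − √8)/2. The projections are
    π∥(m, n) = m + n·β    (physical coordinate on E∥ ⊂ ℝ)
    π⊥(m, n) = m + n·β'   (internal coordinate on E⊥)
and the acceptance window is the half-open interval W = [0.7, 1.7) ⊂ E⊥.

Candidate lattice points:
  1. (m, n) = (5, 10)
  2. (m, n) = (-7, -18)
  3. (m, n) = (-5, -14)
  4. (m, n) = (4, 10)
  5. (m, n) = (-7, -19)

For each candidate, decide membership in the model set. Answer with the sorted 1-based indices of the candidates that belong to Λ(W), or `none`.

β' = (2−√8)/2 ≈ -0.41421.
#1 (5,10): internal coord 5 + (10)·β' = +0.85786; +0.85786 ∈ [0.7, 1.7) → IN Λ
#2 (-7,-18): internal coord -7 + (-18)·β' = +0.45584; +0.45584 ∉ [0.7, 1.7) → out
#3 (-5,-14): internal coord -5 + (-14)·β' = +0.79899; +0.79899 ∈ [0.7, 1.7) → IN Λ
#4 (4,10): internal coord 4 + (10)·β' = -0.14214; -0.14214 ∉ [0.7, 1.7) → out
#5 (-7,-19): internal coord -7 + (-19)·β' = +0.87006; +0.87006 ∈ [0.7, 1.7) → IN Λ

1, 3, 5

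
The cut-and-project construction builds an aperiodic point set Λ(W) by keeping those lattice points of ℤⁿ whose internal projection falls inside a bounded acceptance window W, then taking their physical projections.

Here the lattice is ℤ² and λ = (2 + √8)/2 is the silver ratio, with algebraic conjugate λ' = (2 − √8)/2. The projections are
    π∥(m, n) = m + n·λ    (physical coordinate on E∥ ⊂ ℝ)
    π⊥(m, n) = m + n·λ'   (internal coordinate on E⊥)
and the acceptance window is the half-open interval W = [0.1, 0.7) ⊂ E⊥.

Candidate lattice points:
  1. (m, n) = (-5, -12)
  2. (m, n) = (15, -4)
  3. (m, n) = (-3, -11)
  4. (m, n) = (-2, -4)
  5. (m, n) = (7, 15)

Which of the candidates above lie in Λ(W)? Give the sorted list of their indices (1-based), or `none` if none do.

λ' = (2−√8)/2 ≈ -0.41421.
candidate 1: (m,n)=(-5,-12) → π∥ = -5-12·λ ≈ -33.97056, π⊥ = -5-12·λ' ≈ -0.02944 ∉ [0.1, 0.7) ⇒ out
candidate 2: (m,n)=(15,-4) → π∥ = 15-4·λ ≈ 5.34315, π⊥ = 15-4·λ' ≈ 16.65685 ∉ [0.1, 0.7) ⇒ out
candidate 3: (m,n)=(-3,-11) → π∥ = -3-11·λ ≈ -29.55635, π⊥ = -3-11·λ' ≈ 1.55635 ∉ [0.1, 0.7) ⇒ out
candidate 4: (m,n)=(-2,-4) → π∥ = -2-4·λ ≈ -11.65685, π⊥ = -2-4·λ' ≈ -0.34315 ∉ [0.1, 0.7) ⇒ out
candidate 5: (m,n)=(7,15) → π∥ = 7+15·λ ≈ 43.21320, π⊥ = 7+15·λ' ≈ 0.78680 ∉ [0.1, 0.7) ⇒ out

none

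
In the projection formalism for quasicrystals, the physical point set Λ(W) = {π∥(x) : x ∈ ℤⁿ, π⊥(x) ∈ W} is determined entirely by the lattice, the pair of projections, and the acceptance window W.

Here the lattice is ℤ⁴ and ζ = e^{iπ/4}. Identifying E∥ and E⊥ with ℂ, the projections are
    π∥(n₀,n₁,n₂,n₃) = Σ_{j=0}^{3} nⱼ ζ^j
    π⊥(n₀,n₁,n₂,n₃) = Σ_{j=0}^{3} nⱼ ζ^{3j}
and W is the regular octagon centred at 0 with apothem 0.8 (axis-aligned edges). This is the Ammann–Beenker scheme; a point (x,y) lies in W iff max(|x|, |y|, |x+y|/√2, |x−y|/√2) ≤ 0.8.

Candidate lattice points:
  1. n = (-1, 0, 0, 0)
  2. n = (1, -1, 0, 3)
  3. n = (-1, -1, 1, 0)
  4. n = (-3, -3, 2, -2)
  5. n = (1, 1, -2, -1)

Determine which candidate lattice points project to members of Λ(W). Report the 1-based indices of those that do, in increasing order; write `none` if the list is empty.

none

π⊥(n) = n₀ + n₁ζ³ + n₂ζ⁶ + n₃ζ⁹ where ζ = e^{iπ/4}.
candidate 1: n = (-1, 0, 0, 0) → π⊥ ≈ (-1.000000, +0.000000); max(|x|,|y|,|x±y|/√2) = 1.000000 > 0.8 ⇒ ∉ W
candidate 2: n = (1, -1, 0, 3) → π⊥ ≈ (+3.828427, +1.414214); max(|x|,|y|,|x±y|/√2) = 3.828427 > 0.8 ⇒ ∉ W
candidate 3: n = (-1, -1, 1, 0) → π⊥ ≈ (-0.292893, -1.707107); max(|x|,|y|,|x±y|/√2) = 1.707107 > 0.8 ⇒ ∉ W
candidate 4: n = (-3, -3, 2, -2) → π⊥ ≈ (-2.292893, -5.535534); max(|x|,|y|,|x±y|/√2) = 5.535534 > 0.8 ⇒ ∉ W
candidate 5: n = (1, 1, -2, -1) → π⊥ ≈ (-0.414214, +2.000000); max(|x|,|y|,|x±y|/√2) = 2.000000 > 0.8 ⇒ ∉ W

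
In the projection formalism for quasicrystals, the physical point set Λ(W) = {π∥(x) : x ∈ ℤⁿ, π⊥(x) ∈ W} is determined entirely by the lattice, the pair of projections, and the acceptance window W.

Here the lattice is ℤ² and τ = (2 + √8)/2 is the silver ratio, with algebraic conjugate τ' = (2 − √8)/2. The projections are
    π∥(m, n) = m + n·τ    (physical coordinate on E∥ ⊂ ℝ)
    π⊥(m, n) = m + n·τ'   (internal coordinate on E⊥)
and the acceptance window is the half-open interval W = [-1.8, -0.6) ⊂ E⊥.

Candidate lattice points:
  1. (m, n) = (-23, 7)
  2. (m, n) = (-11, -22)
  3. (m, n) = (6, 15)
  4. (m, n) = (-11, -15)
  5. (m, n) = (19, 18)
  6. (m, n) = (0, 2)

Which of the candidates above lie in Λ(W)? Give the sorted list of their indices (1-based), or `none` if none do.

6

Numerically τ ≈ 2.414214 and τ' = −1/τ ≈ -0.414214.
candidate 1: (m,n)=(-23,7) → π∥ = -23+7·τ ≈ -6.100505, π⊥ = -23+7·τ' ≈ -25.899495 ∉ [-1.8, -0.6) ⇒ out
candidate 2: (m,n)=(-11,-22) → π∥ = -11-22·τ ≈ -64.112698, π⊥ = -11-22·τ' ≈ -1.887302 ∉ [-1.8, -0.6) ⇒ out
candidate 3: (m,n)=(6,15) → π∥ = 6+15·τ ≈ 42.213203, π⊥ = 6+15·τ' ≈ -0.213203 ∉ [-1.8, -0.6) ⇒ out
candidate 4: (m,n)=(-11,-15) → π∥ = -11-15·τ ≈ -47.213203, π⊥ = -11-15·τ' ≈ -4.786797 ∉ [-1.8, -0.6) ⇒ out
candidate 5: (m,n)=(19,18) → π∥ = 19+18·τ ≈ 62.455844, π⊥ = 19+18·τ' ≈ 11.544156 ∉ [-1.8, -0.6) ⇒ out
candidate 6: (m,n)=(0,2) → π∥ = 0+2·τ ≈ 4.828427, π⊥ = 0+2·τ' ≈ -0.828427 ∈ [-1.8, -0.6) ⇒ IN Λ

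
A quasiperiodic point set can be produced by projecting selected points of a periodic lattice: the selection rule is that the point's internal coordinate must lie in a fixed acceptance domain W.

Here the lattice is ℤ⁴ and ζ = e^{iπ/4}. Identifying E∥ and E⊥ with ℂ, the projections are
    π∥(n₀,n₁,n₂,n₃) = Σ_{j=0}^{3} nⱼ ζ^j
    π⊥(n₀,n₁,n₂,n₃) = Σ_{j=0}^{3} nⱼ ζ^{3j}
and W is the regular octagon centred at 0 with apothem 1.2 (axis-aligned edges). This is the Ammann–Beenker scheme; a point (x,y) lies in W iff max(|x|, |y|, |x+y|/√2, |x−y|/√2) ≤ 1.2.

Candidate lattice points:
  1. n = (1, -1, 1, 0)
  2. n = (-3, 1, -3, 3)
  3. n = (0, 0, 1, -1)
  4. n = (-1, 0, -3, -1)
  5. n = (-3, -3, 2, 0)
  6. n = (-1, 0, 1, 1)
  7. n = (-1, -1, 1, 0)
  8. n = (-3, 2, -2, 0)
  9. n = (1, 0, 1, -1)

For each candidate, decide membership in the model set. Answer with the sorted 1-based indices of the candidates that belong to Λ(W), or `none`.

6

Internal map: ζ^{3j} for j=0..3 gives (1,0), (−√2/2,√2/2), (0,−1), (√2/2,√2/2).
candidate 1: n = (1, -1, 1, 0) → π⊥ ≈ (+1.7071, -1.7071); max(|x|,|y|,|x±y|/√2) = 2.4142 > 1.2 ⇒ ∉ W
candidate 2: n = (-3, 1, -3, 3) → π⊥ ≈ (-1.5858, +5.8284); max(|x|,|y|,|x±y|/√2) = 5.8284 > 1.2 ⇒ ∉ W
candidate 3: n = (0, 0, 1, -1) → π⊥ ≈ (-0.7071, -1.7071); max(|x|,|y|,|x±y|/√2) = 1.7071 > 1.2 ⇒ ∉ W
candidate 4: n = (-1, 0, -3, -1) → π⊥ ≈ (-1.7071, +2.2929); max(|x|,|y|,|x±y|/√2) = 2.8284 > 1.2 ⇒ ∉ W
candidate 5: n = (-3, -3, 2, 0) → π⊥ ≈ (-0.8787, -4.1213); max(|x|,|y|,|x±y|/√2) = 4.1213 > 1.2 ⇒ ∉ W
candidate 6: n = (-1, 0, 1, 1) → π⊥ ≈ (-0.2929, -0.2929); max(|x|,|y|,|x±y|/√2) = 0.4142 ≤ 1.2 ⇒ ∈ W
candidate 7: n = (-1, -1, 1, 0) → π⊥ ≈ (-0.2929, -1.7071); max(|x|,|y|,|x±y|/√2) = 1.7071 > 1.2 ⇒ ∉ W
candidate 8: n = (-3, 2, -2, 0) → π⊥ ≈ (-4.4142, +3.4142); max(|x|,|y|,|x±y|/√2) = 5.5355 > 1.2 ⇒ ∉ W
candidate 9: n = (1, 0, 1, -1) → π⊥ ≈ (+0.2929, -1.7071); max(|x|,|y|,|x±y|/√2) = 1.7071 > 1.2 ⇒ ∉ W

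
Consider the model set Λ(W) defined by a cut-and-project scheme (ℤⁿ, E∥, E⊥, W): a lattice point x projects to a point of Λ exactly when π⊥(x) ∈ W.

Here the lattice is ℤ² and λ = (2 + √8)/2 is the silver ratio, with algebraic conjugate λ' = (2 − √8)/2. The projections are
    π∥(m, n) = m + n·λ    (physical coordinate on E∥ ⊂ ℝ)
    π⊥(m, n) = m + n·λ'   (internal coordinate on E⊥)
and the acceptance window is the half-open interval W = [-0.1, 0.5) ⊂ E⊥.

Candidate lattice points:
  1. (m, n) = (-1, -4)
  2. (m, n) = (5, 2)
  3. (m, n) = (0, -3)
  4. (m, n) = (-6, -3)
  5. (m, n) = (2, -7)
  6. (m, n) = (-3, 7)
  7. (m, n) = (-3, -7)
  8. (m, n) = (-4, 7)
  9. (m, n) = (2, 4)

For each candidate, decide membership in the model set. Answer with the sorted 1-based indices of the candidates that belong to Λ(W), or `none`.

9

Compute λ' = (2−√8)/2 = -0.414214, so π⊥(m,n) = m -0.414214·n.
candidate 1: (m,n)=(-1,-4) → π∥ = -1-4·λ ≈ -10.656854, π⊥ = -1-4·λ' ≈ 0.656854 ∉ [-0.1, 0.5) ⇒ out
candidate 2: (m,n)=(5,2) → π∥ = 5+2·λ ≈ 9.828427, π⊥ = 5+2·λ' ≈ 4.171573 ∉ [-0.1, 0.5) ⇒ out
candidate 3: (m,n)=(0,-3) → π∥ = 0-3·λ ≈ -7.242641, π⊥ = 0-3·λ' ≈ 1.242641 ∉ [-0.1, 0.5) ⇒ out
candidate 4: (m,n)=(-6,-3) → π∥ = -6-3·λ ≈ -13.242641, π⊥ = -6-3·λ' ≈ -4.757359 ∉ [-0.1, 0.5) ⇒ out
candidate 5: (m,n)=(2,-7) → π∥ = 2-7·λ ≈ -14.899495, π⊥ = 2-7·λ' ≈ 4.899495 ∉ [-0.1, 0.5) ⇒ out
candidate 6: (m,n)=(-3,7) → π∥ = -3+7·λ ≈ 13.899495, π⊥ = -3+7·λ' ≈ -5.899495 ∉ [-0.1, 0.5) ⇒ out
candidate 7: (m,n)=(-3,-7) → π∥ = -3-7·λ ≈ -19.899495, π⊥ = -3-7·λ' ≈ -0.100505 ∉ [-0.1, 0.5) ⇒ out
candidate 8: (m,n)=(-4,7) → π∥ = -4+7·λ ≈ 12.899495, π⊥ = -4+7·λ' ≈ -6.899495 ∉ [-0.1, 0.5) ⇒ out
candidate 9: (m,n)=(2,4) → π∥ = 2+4·λ ≈ 11.656854, π⊥ = 2+4·λ' ≈ 0.343146 ∈ [-0.1, 0.5) ⇒ IN Λ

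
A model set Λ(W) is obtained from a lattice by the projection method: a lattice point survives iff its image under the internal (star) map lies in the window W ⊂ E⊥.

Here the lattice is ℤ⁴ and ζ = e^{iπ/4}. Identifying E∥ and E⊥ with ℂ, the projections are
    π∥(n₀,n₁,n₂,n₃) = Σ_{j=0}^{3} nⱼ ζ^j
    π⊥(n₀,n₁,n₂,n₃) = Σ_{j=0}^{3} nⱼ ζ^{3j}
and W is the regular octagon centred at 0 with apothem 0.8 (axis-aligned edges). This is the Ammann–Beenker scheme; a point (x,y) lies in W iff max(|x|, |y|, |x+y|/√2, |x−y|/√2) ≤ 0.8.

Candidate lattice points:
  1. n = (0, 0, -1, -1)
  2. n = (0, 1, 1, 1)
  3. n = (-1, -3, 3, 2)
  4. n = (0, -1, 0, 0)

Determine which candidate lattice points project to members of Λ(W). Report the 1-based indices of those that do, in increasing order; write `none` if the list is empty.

Internal map: ζ^{3j} for j=0..3 gives (1,0), (−√2/2,√2/2), (0,−1), (√2/2,√2/2).
#1 (0, 0, -1, -1): internal (-0.7071, 0.2929); octagon support 0.7071 vs apothem 0.8 → ∈ W
#2 (0, 1, 1, 1): internal (0.0000, 0.4142); octagon support 0.4142 vs apothem 0.8 → ∈ W
#3 (-1, -3, 3, 2): internal (2.5355, -3.7071); octagon support 4.4142 vs apothem 0.8 → ∉ W
#4 (0, -1, 0, 0): internal (0.7071, -0.7071); octagon support 1.0000 vs apothem 0.8 → ∉ W

1, 2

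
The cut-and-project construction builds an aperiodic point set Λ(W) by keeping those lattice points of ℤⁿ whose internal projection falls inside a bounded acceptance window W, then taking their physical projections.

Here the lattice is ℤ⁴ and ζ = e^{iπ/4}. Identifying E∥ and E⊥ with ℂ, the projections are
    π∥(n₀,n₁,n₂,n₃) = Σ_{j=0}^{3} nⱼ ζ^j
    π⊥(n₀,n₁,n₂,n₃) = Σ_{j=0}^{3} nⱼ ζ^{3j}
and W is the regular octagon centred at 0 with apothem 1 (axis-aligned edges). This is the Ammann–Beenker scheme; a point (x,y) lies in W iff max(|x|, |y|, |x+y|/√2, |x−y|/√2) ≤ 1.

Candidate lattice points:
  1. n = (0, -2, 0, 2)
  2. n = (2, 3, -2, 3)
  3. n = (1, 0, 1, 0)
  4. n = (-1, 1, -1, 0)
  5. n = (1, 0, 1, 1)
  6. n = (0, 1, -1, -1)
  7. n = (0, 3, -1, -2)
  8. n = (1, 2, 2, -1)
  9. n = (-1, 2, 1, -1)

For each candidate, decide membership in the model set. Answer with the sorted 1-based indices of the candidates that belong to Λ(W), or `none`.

Internal map: ζ^{3j} for j=0..3 gives (1,0), (−√2/2,√2/2), (0,−1), (√2/2,√2/2).
#1 (0, -2, 0, 2): internal (2.82843, 0.00000); octagon support 2.82843 vs apothem 1 → ∉ W
#2 (2, 3, -2, 3): internal (2.00000, 6.24264); octagon support 6.24264 vs apothem 1 → ∉ W
#3 (1, 0, 1, 0): internal (1.00000, -1.00000); octagon support 1.41421 vs apothem 1 → ∉ W
#4 (-1, 1, -1, 0): internal (-1.70711, 1.70711); octagon support 2.41421 vs apothem 1 → ∉ W
#5 (1, 0, 1, 1): internal (1.70711, -0.29289); octagon support 1.70711 vs apothem 1 → ∉ W
#6 (0, 1, -1, -1): internal (-1.41421, 1.00000); octagon support 1.70711 vs apothem 1 → ∉ W
#7 (0, 3, -1, -2): internal (-3.53553, 1.70711); octagon support 3.70711 vs apothem 1 → ∉ W
#8 (1, 2, 2, -1): internal (-1.12132, -1.29289); octagon support 1.70711 vs apothem 1 → ∉ W
#9 (-1, 2, 1, -1): internal (-3.12132, -0.29289); octagon support 3.12132 vs apothem 1 → ∉ W

none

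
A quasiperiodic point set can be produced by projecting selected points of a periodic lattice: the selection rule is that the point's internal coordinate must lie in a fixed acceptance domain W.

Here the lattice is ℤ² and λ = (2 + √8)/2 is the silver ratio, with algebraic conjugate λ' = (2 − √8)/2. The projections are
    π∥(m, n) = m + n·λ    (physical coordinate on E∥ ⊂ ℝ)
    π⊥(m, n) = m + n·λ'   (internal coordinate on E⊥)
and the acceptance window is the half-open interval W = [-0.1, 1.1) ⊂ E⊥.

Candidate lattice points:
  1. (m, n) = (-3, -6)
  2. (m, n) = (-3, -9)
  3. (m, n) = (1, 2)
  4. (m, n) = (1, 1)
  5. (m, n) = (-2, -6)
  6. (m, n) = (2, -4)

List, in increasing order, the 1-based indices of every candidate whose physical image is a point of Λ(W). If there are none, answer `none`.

Numerically λ ≈ 2.414214 and λ' = −1/λ ≈ -0.414214.
[1] lift (-3,-6): star map gives -0.514719; window check -0.1 ≤ -0.514719 < 1.1 is false → out
[2] lift (-3,-9): star map gives 0.727922; window check -0.1 ≤ 0.727922 < 1.1 is true → IN Λ
[3] lift (1,2): star map gives 0.171573; window check -0.1 ≤ 0.171573 < 1.1 is true → IN Λ
[4] lift (1,1): star map gives 0.585786; window check -0.1 ≤ 0.585786 < 1.1 is true → IN Λ
[5] lift (-2,-6): star map gives 0.485281; window check -0.1 ≤ 0.485281 < 1.1 is true → IN Λ
[6] lift (2,-4): star map gives 3.656854; window check -0.1 ≤ 3.656854 < 1.1 is false → out

2, 3, 4, 5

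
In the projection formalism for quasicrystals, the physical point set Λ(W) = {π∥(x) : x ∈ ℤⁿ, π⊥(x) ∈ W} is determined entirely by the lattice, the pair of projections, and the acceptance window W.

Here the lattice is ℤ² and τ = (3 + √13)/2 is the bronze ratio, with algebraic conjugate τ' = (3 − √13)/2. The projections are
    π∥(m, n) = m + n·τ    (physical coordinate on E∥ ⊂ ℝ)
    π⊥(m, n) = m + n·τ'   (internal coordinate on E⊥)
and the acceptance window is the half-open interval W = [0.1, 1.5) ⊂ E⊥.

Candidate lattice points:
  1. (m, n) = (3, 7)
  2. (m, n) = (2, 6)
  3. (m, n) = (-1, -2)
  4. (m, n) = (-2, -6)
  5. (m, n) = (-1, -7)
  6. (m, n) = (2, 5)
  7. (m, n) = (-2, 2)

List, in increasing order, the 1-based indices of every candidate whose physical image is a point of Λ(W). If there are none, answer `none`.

1, 2, 5, 6

Compute τ' = (3−√13)/2 = -0.302776, so π⊥(m,n) = m -0.302776·n.
candidate 1: (m,n)=(3,7) → π∥ = 3+7·τ ≈ 26.119429, π⊥ = 3+7·τ' ≈ 0.880571 ∈ [0.1, 1.5) ⇒ IN Λ
candidate 2: (m,n)=(2,6) → π∥ = 2+6·τ ≈ 21.816654, π⊥ = 2+6·τ' ≈ 0.183346 ∈ [0.1, 1.5) ⇒ IN Λ
candidate 3: (m,n)=(-1,-2) → π∥ = -1-2·τ ≈ -7.605551, π⊥ = -1-2·τ' ≈ -0.394449 ∉ [0.1, 1.5) ⇒ out
candidate 4: (m,n)=(-2,-6) → π∥ = -2-6·τ ≈ -21.816654, π⊥ = -2-6·τ' ≈ -0.183346 ∉ [0.1, 1.5) ⇒ out
candidate 5: (m,n)=(-1,-7) → π∥ = -1-7·τ ≈ -24.119429, π⊥ = -1-7·τ' ≈ 1.119429 ∈ [0.1, 1.5) ⇒ IN Λ
candidate 6: (m,n)=(2,5) → π∥ = 2+5·τ ≈ 18.513878, π⊥ = 2+5·τ' ≈ 0.486122 ∈ [0.1, 1.5) ⇒ IN Λ
candidate 7: (m,n)=(-2,2) → π∥ = -2+2·τ ≈ 4.605551, π⊥ = -2+2·τ' ≈ -2.605551 ∉ [0.1, 1.5) ⇒ out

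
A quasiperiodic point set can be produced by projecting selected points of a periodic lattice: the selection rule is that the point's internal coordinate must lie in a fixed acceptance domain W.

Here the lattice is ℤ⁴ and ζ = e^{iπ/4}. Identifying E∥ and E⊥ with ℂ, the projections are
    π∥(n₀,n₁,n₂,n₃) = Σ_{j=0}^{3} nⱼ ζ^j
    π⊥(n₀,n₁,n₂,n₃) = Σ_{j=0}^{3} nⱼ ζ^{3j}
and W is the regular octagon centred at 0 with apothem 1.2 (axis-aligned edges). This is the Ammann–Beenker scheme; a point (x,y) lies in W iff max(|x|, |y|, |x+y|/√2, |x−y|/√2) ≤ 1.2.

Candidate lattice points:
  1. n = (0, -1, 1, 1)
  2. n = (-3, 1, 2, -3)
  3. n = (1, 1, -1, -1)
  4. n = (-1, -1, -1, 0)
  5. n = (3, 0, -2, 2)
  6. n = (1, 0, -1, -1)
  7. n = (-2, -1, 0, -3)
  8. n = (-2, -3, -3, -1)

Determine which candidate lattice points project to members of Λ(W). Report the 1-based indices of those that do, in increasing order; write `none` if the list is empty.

3, 4, 6, 8

π⊥(n) = n₀ + n₁ζ³ + n₂ζ⁶ + n₃ζ⁹ where ζ = e^{iπ/4}.
#1 (0, -1, 1, 1): internal (1.4142, -1.0000); octagon support 1.7071 vs apothem 1.2 → ∉ W
#2 (-3, 1, 2, -3): internal (-5.8284, -3.4142); octagon support 6.5355 vs apothem 1.2 → ∉ W
#3 (1, 1, -1, -1): internal (-0.4142, 1.0000); octagon support 1.0000 vs apothem 1.2 → ∈ W
#4 (-1, -1, -1, 0): internal (-0.2929, 0.2929); octagon support 0.4142 vs apothem 1.2 → ∈ W
#5 (3, 0, -2, 2): internal (4.4142, 3.4142); octagon support 5.5355 vs apothem 1.2 → ∉ W
#6 (1, 0, -1, -1): internal (0.2929, 0.2929); octagon support 0.4142 vs apothem 1.2 → ∈ W
#7 (-2, -1, 0, -3): internal (-3.4142, -2.8284); octagon support 4.4142 vs apothem 1.2 → ∉ W
#8 (-2, -3, -3, -1): internal (-0.5858, 0.1716); octagon support 0.5858 vs apothem 1.2 → ∈ W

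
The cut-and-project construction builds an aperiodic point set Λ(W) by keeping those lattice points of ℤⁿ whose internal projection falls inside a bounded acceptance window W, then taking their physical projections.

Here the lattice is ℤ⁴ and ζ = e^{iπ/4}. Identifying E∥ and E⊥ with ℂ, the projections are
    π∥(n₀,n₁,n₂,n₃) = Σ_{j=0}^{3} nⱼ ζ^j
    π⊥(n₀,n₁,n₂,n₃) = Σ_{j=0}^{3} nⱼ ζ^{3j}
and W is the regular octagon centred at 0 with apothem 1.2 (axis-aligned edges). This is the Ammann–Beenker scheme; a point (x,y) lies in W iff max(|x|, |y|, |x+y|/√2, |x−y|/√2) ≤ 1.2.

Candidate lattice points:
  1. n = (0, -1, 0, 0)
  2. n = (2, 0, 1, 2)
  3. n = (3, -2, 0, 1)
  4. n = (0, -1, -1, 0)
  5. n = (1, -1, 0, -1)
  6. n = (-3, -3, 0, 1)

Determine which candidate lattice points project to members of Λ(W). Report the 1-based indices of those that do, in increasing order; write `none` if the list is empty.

With ζ = e^{iπ/4} the internal vectors are ζ^0,ζ^3,ζ^6,ζ^9.
#1 (0, -1, 0, 0): internal (0.7071, -0.7071); octagon support 1.0000 vs apothem 1.2 → ∈ W
#2 (2, 0, 1, 2): internal (3.4142, 0.4142); octagon support 3.4142 vs apothem 1.2 → ∉ W
#3 (3, -2, 0, 1): internal (5.1213, -0.7071); octagon support 5.1213 vs apothem 1.2 → ∉ W
#4 (0, -1, -1, 0): internal (0.7071, 0.2929); octagon support 0.7071 vs apothem 1.2 → ∈ W
#5 (1, -1, 0, -1): internal (1.0000, -1.4142); octagon support 1.7071 vs apothem 1.2 → ∉ W
#6 (-3, -3, 0, 1): internal (-0.1716, -1.4142); octagon support 1.4142 vs apothem 1.2 → ∉ W

1, 4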